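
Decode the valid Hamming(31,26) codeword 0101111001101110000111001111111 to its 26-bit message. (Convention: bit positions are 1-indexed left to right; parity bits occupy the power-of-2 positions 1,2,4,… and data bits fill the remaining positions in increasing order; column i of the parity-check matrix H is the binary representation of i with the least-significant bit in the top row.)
Parity bits occupy power-of-2 positions; data bits are at positions {3,5,6,7,9,10,11,12,13,14,15,17,18,19,20,21,22,23,24,25,26,27,28,29,30,31} (1-indexed).
Extract: c[3]=0 c[5]=1 c[6]=1 c[7]=1 c[9]=0 c[10]=1 c[11]=1 c[12]=0 c[13]=1 c[14]=1 c[15]=1 c[17]=0 c[18]=0 c[19]=0 c[20]=1 c[21]=1 c[22]=1 c[23]=0 c[24]=0 c[25]=1 c[26]=1 c[27]=1 c[28]=1 c[29]=1 c[30]=1 c[31]=1
Data = 01110110111000111001111111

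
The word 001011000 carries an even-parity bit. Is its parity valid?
Sum of all bits: 0+0+1+0+1+1+0+0+0 = 3; 3 mod 2 = 1. Result is 1 → parity error detected.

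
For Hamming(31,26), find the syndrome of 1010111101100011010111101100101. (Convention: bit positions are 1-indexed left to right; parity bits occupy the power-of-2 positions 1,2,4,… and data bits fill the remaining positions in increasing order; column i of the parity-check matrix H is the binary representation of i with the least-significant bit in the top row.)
Syndrome s = H · r^T (mod 2), r = 1010111101100011010111101100101:
  s[0] = (1010101010101010101010101010101)·(1010111101100011010111101100101) mod 2 = 1+0+1+0+1+0+1+0+0+0+1+0+0+0+1+0+0+0+0+0+1+0+1+0+1+0+0+0+1+0+1 mod 2 = 1
  s[1] = (0110011001100110011001100110011)·(1010111101100011010111101100101) mod 2 = 0+0+1+0+0+1+1+0+0+1+1+0+0+0+1+0+0+1+0+0+0+1+1+0+0+1+0+0+0+0+1 mod 2 = 1
  s[2] = (0001111000011110000111100001111)·(1010111101100011010111101100101) mod 2 = 0+0+0+0+1+1+1+0+0+0+0+0+0+0+1+0+0+0+0+1+1+1+1+0+0+0+0+0+1+0+1 mod 2 = 0
  s[3] = (0000000111111110000000011111111)·(1010111101100011010111101100101) mod 2 = 0+0+0+0+0+0+0+1+0+1+1+0+0+0+1+0+0+0+0+0+0+0+0+0+1+1+0+0+1+0+1 mod 2 = 0
  s[4] = (0000000000000001111111111111111)·(1010111101100011010111101100101) mod 2 = 0+0+0+0+0+0+0+0+0+0+0+0+0+0+0+1+0+1+0+1+1+1+1+0+1+1+0+0+1+0+1 mod 2 = 0
Syndrome = 11000
Non-zero syndrome: error at position 3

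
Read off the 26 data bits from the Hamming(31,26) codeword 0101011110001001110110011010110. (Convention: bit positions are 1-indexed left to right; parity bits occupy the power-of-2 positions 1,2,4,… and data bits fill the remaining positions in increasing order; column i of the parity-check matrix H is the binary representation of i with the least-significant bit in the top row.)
Parity bits occupy power-of-2 positions; data bits are at positions {3,5,6,7,9,10,11,12,13,14,15,17,18,19,20,21,22,23,24,25,26,27,28,29,30,31} (1-indexed).
Extract: c[3]=0 c[5]=0 c[6]=1 c[7]=1 c[9]=1 c[10]=0 c[11]=0 c[12]=0 c[13]=1 c[14]=0 c[15]=0 c[17]=1 c[18]=1 c[19]=0 c[20]=1 c[21]=1 c[22]=0 c[23]=0 c[24]=1 c[25]=1 c[26]=0 c[27]=1 c[28]=0 c[29]=1 c[30]=1 c[31]=0
Data = 00111000100110110011010110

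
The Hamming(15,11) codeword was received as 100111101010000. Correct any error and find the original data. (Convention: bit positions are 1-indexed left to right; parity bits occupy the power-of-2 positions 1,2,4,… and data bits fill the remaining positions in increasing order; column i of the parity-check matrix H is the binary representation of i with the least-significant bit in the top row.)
Syndrome s = H · r^T (mod 2), r = 100111101010000:
  s[0] = (101010101010101)·(100111101010000) mod 2 = 1+0+0+0+1+0+1+0+1+0+1+0+0+0+0 mod 2 = 1
  s[1] = (011001100110011)·(100111101010000) mod 2 = 0+0+0+0+0+1+1+0+0+0+1+0+0+0+0 mod 2 = 1
  s[2] = (000111100001111)·(100111101010000) mod 2 = 0+0+0+1+1+1+1+0+0+0+0+0+0+0+0 mod 2 = 0
  s[3] = (000000011111111)·(100111101010000) mod 2 = 0+0+0+0+0+0+0+0+1+0+1+0+0+0+0 mod 2 = 0
Syndrome = 1100
Column 3 of H equals this syndrome → error at bit 3 (1-indexed).
Flip bit 3: 100111101010000 → 101111101010000
Extract data bits at positions {3,5,6,7,9,10,11,12,13,14,15}: 11111010000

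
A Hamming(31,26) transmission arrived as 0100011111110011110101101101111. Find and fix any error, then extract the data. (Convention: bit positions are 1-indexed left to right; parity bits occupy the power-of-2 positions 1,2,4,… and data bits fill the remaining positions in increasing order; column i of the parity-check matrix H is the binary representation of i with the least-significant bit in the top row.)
Syndrome s = H · r^T (mod 2), r = 0100011111110011110101101101111:
  s[0] = (1010101010101010101010101010101)·(0100011111110011110101101101111) mod 2 = 0+0+0+0+0+0+1+0+1+0+1+0+0+0+1+0+1+0+0+0+0+0+1+0+1+0+0+0+1+0+1 mod 2 = 1
  s[1] = (0110011001100110011001100110011)·(0100011111110011110101101101111) mod 2 = 0+1+0+0+0+1+1+0+0+1+1+0+0+0+1+0+0+1+0+0+0+1+1+0+0+1+0+0+0+1+1 mod 2 = 0
  s[2] = (0001111000011110000111100001111)·(0100011111110011110101101101111) mod 2 = 0+0+0+0+0+1+1+0+0+0+0+1+0+0+1+0+0+0+0+1+0+1+1+0+0+0+0+1+1+1+1 mod 2 = 1
  s[3] = (0000000111111110000000011111111)·(0100011111110011110101101101111) mod 2 = 0+0+0+0+0+0+0+1+1+1+1+1+0+0+1+0+0+0+0+0+0+0+0+0+1+1+0+1+1+1+1 mod 2 = 0
  s[4] = (0000000000000001111111111111111)·(0100011111110011110101101101111) mod 2 = 0+0+0+0+0+0+0+0+0+0+0+0+0+0+0+1+1+1+0+1+0+1+1+0+1+1+0+1+1+1+1 mod 2 = 0
Syndrome = 10100
Column 5 of H equals this syndrome → error at bit 5 (1-indexed).
Flip bit 5: 0100011111110011110101101101111 → 0100111111110011110101101101111
Extract data bits at positions {3,5,6,7,9,10,11,12,13,14,15,17,18,19,20,21,22,23,24,25,26,27,28,29,30,31}: 01111111001110101101101111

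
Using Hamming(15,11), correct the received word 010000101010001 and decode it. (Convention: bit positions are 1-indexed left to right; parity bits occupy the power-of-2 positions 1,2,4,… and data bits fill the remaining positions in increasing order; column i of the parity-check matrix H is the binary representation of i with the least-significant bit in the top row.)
Syndrome s = H · r^T (mod 2), r = 010000101010001:
  s[0] = (101010101010101)·(010000101010001) mod 2 = 0+0+0+0+0+0+1+0+1+0+1+0+0+0+1 mod 2 = 0
  s[1] = (011001100110011)·(010000101010001) mod 2 = 0+1+0+0+0+0+1+0+0+0+1+0+0+0+1 mod 2 = 0
  s[2] = (000111100001111)·(010000101010001) mod 2 = 0+0+0+0+0+0+1+0+0+0+0+0+0+0+1 mod 2 = 0
  s[3] = (000000011111111)·(010000101010001) mod 2 = 0+0+0+0+0+0+0+0+1+0+1+0+0+0+1 mod 2 = 1
Syndrome = 0001
Column 8 of H equals this syndrome → error at bit 8 (1-indexed).
Flip bit 8: 010000101010001 → 010000111010001
Extract data bits at positions {3,5,6,7,9,10,11,12,13,14,15}: 00011010001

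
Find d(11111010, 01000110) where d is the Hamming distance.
XOR = 10111100, count of 1s = 5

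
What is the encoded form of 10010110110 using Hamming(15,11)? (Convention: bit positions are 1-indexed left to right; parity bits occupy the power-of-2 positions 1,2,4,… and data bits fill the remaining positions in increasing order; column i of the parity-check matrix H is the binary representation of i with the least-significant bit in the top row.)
Codeword c = d · G (mod 2), d = 10010110110:
  c[0] = d·G[:,0] = (10010110110)·(11011010101) mod 2 = 1+0+0+1+0+0+1+0+1+0+0 mod 2 = 0
  c[1] = d·G[:,1] = (10010110110)·(10110110011) mod 2 = 1+0+0+1+0+1+1+0+0+1+0 mod 2 = 1
  c[2] = d·G[:,2] = (10010110110)·(10000000000) mod 2 = 1+0+0+0+0+0+0+0+0+0+0 mod 2 = 1
  c[3] = d·G[:,3] = (10010110110)·(01110001111) mod 2 = 0+0+0+1+0+0+0+0+1+1+0 mod 2 = 1
  c[4] = d·G[:,4] = (10010110110)·(01000000000) mod 2 = 0+0+0+0+0+0+0+0+0+0+0 mod 2 = 0
  c[5] = d·G[:,5] = (10010110110)·(00100000000) mod 2 = 0+0+0+0+0+0+0+0+0+0+0 mod 2 = 0
  c[6] = d·G[:,6] = (10010110110)·(00010000000) mod 2 = 0+0+0+1+0+0+0+0+0+0+0 mod 2 = 1
  c[7] = d·G[:,7] = (10010110110)·(00001111111) mod 2 = 0+0+0+0+0+1+1+0+1+1+0 mod 2 = 0
  c[8] = d·G[:,8] = (10010110110)·(00001000000) mod 2 = 0+0+0+0+0+0+0+0+0+0+0 mod 2 = 0
  c[9] = d·G[:,9] = (10010110110)·(00000100000) mod 2 = 0+0+0+0+0+1+0+0+0+0+0 mod 2 = 1
  c[10] = d·G[:,10] = (10010110110)·(00000010000) mod 2 = 0+0+0+0+0+0+1+0+0+0+0 mod 2 = 1
  c[11] = d·G[:,11] = (10010110110)·(00000001000) mod 2 = 0+0+0+0+0+0+0+0+0+0+0 mod 2 = 0
  c[12] = d·G[:,12] = (10010110110)·(00000000100) mod 2 = 0+0+0+0+0+0+0+0+1+0+0 mod 2 = 1
  c[13] = d·G[:,13] = (10010110110)·(00000000010) mod 2 = 0+0+0+0+0+0+0+0+0+1+0 mod 2 = 1
  c[14] = d·G[:,14] = (10010110110)·(00000000001) mod 2 = 0+0+0+0+0+0+0+0+0+0+0 mod 2 = 0
Codeword = 011100100110110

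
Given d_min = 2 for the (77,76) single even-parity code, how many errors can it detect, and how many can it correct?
Detection only: up to d_min − 1 = 1 errors.
Correction: up to ⌊(d_min − 1)/2⌋ = ⌊1/2⌋ = 0 errors.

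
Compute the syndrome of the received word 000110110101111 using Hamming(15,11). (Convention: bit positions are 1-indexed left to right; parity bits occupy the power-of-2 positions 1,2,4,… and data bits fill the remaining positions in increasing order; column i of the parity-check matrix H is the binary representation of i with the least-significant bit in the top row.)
Syndrome s = H · r^T (mod 2), r = 000110110101111:
  s[0] = (101010101010101)·(000110110101111) mod 2 = 0+0+0+0+1+0+1+0+0+0+0+0+1+0+1 mod 2 = 0
  s[1] = (011001100110011)·(000110110101111) mod 2 = 0+0+0+0+0+0+1+0+0+1+0+0+0+1+1 mod 2 = 0
  s[2] = (000111100001111)·(000110110101111) mod 2 = 0+0+0+1+1+0+1+0+0+0+0+1+1+1+1 mod 2 = 1
  s[3] = (000000011111111)·(000110110101111) mod 2 = 0+0+0+0+0+0+0+1+0+1+0+1+1+1+1 mod 2 = 0
Syndrome = 0010
Non-zero syndrome: error at position 4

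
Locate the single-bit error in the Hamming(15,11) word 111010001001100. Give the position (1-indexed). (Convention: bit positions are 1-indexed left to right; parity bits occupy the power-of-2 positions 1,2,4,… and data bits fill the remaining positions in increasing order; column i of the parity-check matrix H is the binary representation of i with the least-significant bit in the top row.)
Syndrome s = H · r^T (mod 2), r = 111010001001100:
  s[0] = (101010101010101)·(111010001001100) mod 2 = 1+0+1+0+1+0+0+0+1+0+0+0+1+0+0 mod 2 = 1
  s[1] = (011001100110011)·(111010001001100) mod 2 = 0+1+1+0+0+0+0+0+0+0+0+0+0+0+0 mod 2 = 0
  s[2] = (000111100001111)·(111010001001100) mod 2 = 0+0+0+0+1+0+0+0+0+0+0+1+1+0+0 mod 2 = 1
  s[3] = (000000011111111)·(111010001001100) mod 2 = 0+0+0+0+0+0+0+0+1+0+0+1+1+0+0 mod 2 = 1
Syndrome = 1011
Column i of H is the binary representation of i, so the syndrome is the binary index of the flipped bit.
Read s = 1011 with s[0] as LSB: 1·2^0 + 0·2^1 + 1·2^2 + 1·2^3 = 13.
Error is at bit position 13.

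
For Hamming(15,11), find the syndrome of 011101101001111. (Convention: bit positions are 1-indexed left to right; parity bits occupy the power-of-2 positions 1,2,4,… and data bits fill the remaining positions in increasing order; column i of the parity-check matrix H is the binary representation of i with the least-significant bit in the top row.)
Syndrome s = H · r^T (mod 2), r = 011101101001111:
  s[0] = (101010101010101)·(011101101001111) mod 2 = 0+0+1+0+0+0+1+0+1+0+0+0+1+0+1 mod 2 = 1
  s[1] = (011001100110011)·(011101101001111) mod 2 = 0+1+1+0+0+1+1+0+0+0+0+0+0+1+1 mod 2 = 0
  s[2] = (000111100001111)·(011101101001111) mod 2 = 0+0+0+1+0+1+1+0+0+0+0+1+1+1+1 mod 2 = 1
  s[3] = (000000011111111)·(011101101001111) mod 2 = 0+0+0+0+0+0+0+0+1+0+0+1+1+1+1 mod 2 = 1
Syndrome = 1011
Non-zero syndrome: error at position 13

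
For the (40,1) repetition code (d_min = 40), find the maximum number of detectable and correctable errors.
Detection only: up to d_min − 1 = 39 errors.
Correction: up to ⌊(d_min − 1)/2⌋ = ⌊39/2⌋ = 19 errors.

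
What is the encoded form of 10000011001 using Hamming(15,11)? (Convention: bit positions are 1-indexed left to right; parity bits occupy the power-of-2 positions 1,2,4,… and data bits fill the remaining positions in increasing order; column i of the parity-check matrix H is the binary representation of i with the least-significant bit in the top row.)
Codeword c = d · G (mod 2), d = 10000011001:
  c[0] = d·G[:,0] = (10000011001)·(11011010101) mod 2 = 1+0+0+0+0+0+1+0+0+0+1 mod 2 = 1
  c[1] = d·G[:,1] = (10000011001)·(10110110011) mod 2 = 1+0+0+0+0+0+1+0+0+0+1 mod 2 = 1
  c[2] = d·G[:,2] = (10000011001)·(10000000000) mod 2 = 1+0+0+0+0+0+0+0+0+0+0 mod 2 = 1
  c[3] = d·G[:,3] = (10000011001)·(01110001111) mod 2 = 0+0+0+0+0+0+0+1+0+0+1 mod 2 = 0
  c[4] = d·G[:,4] = (10000011001)·(01000000000) mod 2 = 0+0+0+0+0+0+0+0+0+0+0 mod 2 = 0
  c[5] = d·G[:,5] = (10000011001)·(00100000000) mod 2 = 0+0+0+0+0+0+0+0+0+0+0 mod 2 = 0
  c[6] = d·G[:,6] = (10000011001)·(00010000000) mod 2 = 0+0+0+0+0+0+0+0+0+0+0 mod 2 = 0
  c[7] = d·G[:,7] = (10000011001)·(00001111111) mod 2 = 0+0+0+0+0+0+1+1+0+0+1 mod 2 = 1
  c[8] = d·G[:,8] = (10000011001)·(00001000000) mod 2 = 0+0+0+0+0+0+0+0+0+0+0 mod 2 = 0
  c[9] = d·G[:,9] = (10000011001)·(00000100000) mod 2 = 0+0+0+0+0+0+0+0+0+0+0 mod 2 = 0
  c[10] = d·G[:,10] = (10000011001)·(00000010000) mod 2 = 0+0+0+0+0+0+1+0+0+0+0 mod 2 = 1
  c[11] = d·G[:,11] = (10000011001)·(00000001000) mod 2 = 0+0+0+0+0+0+0+1+0+0+0 mod 2 = 1
  c[12] = d·G[:,12] = (10000011001)·(00000000100) mod 2 = 0+0+0+0+0+0+0+0+0+0+0 mod 2 = 0
  c[13] = d·G[:,13] = (10000011001)·(00000000010) mod 2 = 0+0+0+0+0+0+0+0+0+0+0 mod 2 = 0
  c[14] = d·G[:,14] = (10000011001)·(00000000001) mod 2 = 0+0+0+0+0+0+0+0+0+0+1 mod 2 = 1
Codeword = 111000010011001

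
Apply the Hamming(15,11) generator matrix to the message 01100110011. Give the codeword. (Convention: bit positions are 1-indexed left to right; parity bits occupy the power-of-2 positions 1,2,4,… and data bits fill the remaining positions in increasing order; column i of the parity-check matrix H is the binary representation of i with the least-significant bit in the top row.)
Codeword c = d · G (mod 2), d = 01100110011:
  c[0] = d·G[:,0] = (01100110011)·(11011010101) mod 2 = 0+1+0+0+0+0+1+0+0+0+1 mod 2 = 1
  c[1] = d·G[:,1] = (01100110011)·(10110110011) mod 2 = 0+0+1+0+0+1+1+0+0+1+1 mod 2 = 1
  c[2] = d·G[:,2] = (01100110011)·(10000000000) mod 2 = 0+0+0+0+0+0+0+0+0+0+0 mod 2 = 0
  c[3] = d·G[:,3] = (01100110011)·(01110001111) mod 2 = 0+1+1+0+0+0+0+0+0+1+1 mod 2 = 0
  c[4] = d·G[:,4] = (01100110011)·(01000000000) mod 2 = 0+1+0+0+0+0+0+0+0+0+0 mod 2 = 1
  c[5] = d·G[:,5] = (01100110011)·(00100000000) mod 2 = 0+0+1+0+0+0+0+0+0+0+0 mod 2 = 1
  c[6] = d·G[:,6] = (01100110011)·(00010000000) mod 2 = 0+0+0+0+0+0+0+0+0+0+0 mod 2 = 0
  c[7] = d·G[:,7] = (01100110011)·(00001111111) mod 2 = 0+0+0+0+0+1+1+0+0+1+1 mod 2 = 0
  c[8] = d·G[:,8] = (01100110011)·(00001000000) mod 2 = 0+0+0+0+0+0+0+0+0+0+0 mod 2 = 0
  c[9] = d·G[:,9] = (01100110011)·(00000100000) mod 2 = 0+0+0+0+0+1+0+0+0+0+0 mod 2 = 1
  c[10] = d·G[:,10] = (01100110011)·(00000010000) mod 2 = 0+0+0+0+0+0+1+0+0+0+0 mod 2 = 1
  c[11] = d·G[:,11] = (01100110011)·(00000001000) mod 2 = 0+0+0+0+0+0+0+0+0+0+0 mod 2 = 0
  c[12] = d·G[:,12] = (01100110011)·(00000000100) mod 2 = 0+0+0+0+0+0+0+0+0+0+0 mod 2 = 0
  c[13] = d·G[:,13] = (01100110011)·(00000000010) mod 2 = 0+0+0+0+0+0+0+0+0+1+0 mod 2 = 1
  c[14] = d·G[:,14] = (01100110011)·(00000000001) mod 2 = 0+0+0+0+0+0+0+0+0+0+1 mod 2 = 1
Codeword = 110011000110011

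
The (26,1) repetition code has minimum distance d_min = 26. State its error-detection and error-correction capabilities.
Detection only: up to d_min − 1 = 25 errors.
Correction: up to ⌊(d_min − 1)/2⌋ = ⌊25/2⌋ = 12 errors.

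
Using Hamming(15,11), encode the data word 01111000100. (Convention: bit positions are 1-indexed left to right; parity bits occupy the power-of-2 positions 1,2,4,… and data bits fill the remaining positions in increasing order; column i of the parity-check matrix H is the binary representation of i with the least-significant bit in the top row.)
Codeword c = d · G (mod 2), d = 01111000100:
  c[0] = d·G[:,0] = (01111000100)·(11011010101) mod 2 = 0+1+0+1+1+0+0+0+1+0+0 mod 2 = 0
  c[1] = d·G[:,1] = (01111000100)·(10110110011) mod 2 = 0+0+1+1+0+0+0+0+0+0+0 mod 2 = 0
  c[2] = d·G[:,2] = (01111000100)·(10000000000) mod 2 = 0+0+0+0+0+0+0+0+0+0+0 mod 2 = 0
  c[3] = d·G[:,3] = (01111000100)·(01110001111) mod 2 = 0+1+1+1+0+0+0+0+1+0+0 mod 2 = 0
  c[4] = d·G[:,4] = (01111000100)·(01000000000) mod 2 = 0+1+0+0+0+0+0+0+0+0+0 mod 2 = 1
  c[5] = d·G[:,5] = (01111000100)·(00100000000) mod 2 = 0+0+1+0+0+0+0+0+0+0+0 mod 2 = 1
  c[6] = d·G[:,6] = (01111000100)·(00010000000) mod 2 = 0+0+0+1+0+0+0+0+0+0+0 mod 2 = 1
  c[7] = d·G[:,7] = (01111000100)·(00001111111) mod 2 = 0+0+0+0+1+0+0+0+1+0+0 mod 2 = 0
  c[8] = d·G[:,8] = (01111000100)·(00001000000) mod 2 = 0+0+0+0+1+0+0+0+0+0+0 mod 2 = 1
  c[9] = d·G[:,9] = (01111000100)·(00000100000) mod 2 = 0+0+0+0+0+0+0+0+0+0+0 mod 2 = 0
  c[10] = d·G[:,10] = (01111000100)·(00000010000) mod 2 = 0+0+0+0+0+0+0+0+0+0+0 mod 2 = 0
  c[11] = d·G[:,11] = (01111000100)·(00000001000) mod 2 = 0+0+0+0+0+0+0+0+0+0+0 mod 2 = 0
  c[12] = d·G[:,12] = (01111000100)·(00000000100) mod 2 = 0+0+0+0+0+0+0+0+1+0+0 mod 2 = 1
  c[13] = d·G[:,13] = (01111000100)·(00000000010) mod 2 = 0+0+0+0+0+0+0+0+0+0+0 mod 2 = 0
  c[14] = d·G[:,14] = (01111000100)·(00000000001) mod 2 = 0+0+0+0+0+0+0+0+0+0+0 mod 2 = 0
Codeword = 000011101000100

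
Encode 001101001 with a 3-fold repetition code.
Repeat each bit 3× and concatenate:
0→000  0→000  1→111  1→111  0→000  1→111  0→000  0→000  1→111
Codeword = 000000111111000111000000111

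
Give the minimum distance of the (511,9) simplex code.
d_min = 256 (every nonzero codeword of the simplex code S_9 has weight 2^(r−1) = 256).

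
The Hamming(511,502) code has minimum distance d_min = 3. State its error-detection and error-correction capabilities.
Detection only: up to d_min − 1 = 2 errors.
Correction: up to ⌊(d_min − 1)/2⌋ = ⌊2/2⌋ = 1 errors.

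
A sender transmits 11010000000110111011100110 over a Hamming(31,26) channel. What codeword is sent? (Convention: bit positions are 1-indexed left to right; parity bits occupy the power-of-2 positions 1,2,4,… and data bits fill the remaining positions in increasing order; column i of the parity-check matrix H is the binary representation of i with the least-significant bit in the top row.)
Codeword c = d · G (mod 2), d = 11010000000110111011100110:
  c[0] = d·G[:,0] = (11010000000110111011100110)·(11011010101101010101010101) mod 2 = 1+1+0+1+0+0+0+0+0+0+0+1+0+0+0+1+0+0+0+1+0+0+0+1+0+0 mod 2 = 1
  c[1] = d·G[:,1] = (11010000000110111011100110)·(10110110011011001100110011) mod 2 = 1+0+0+1+0+0+0+0+0+0+0+0+1+0+0+0+1+0+0+0+1+0+0+0+1+0 mod 2 = 0
  c[2] = d·G[:,2] = (11010000000110111011100110)·(10000000000000000000000000) mod 2 = 1+0+0+0+0+0+0+0+0+0+0+0+0+0+0+0+0+0+0+0+0+0+0+0+0+0 mod 2 = 1
  c[3] = d·G[:,3] = (11010000000110111011100110)·(01110001111000111100001111) mod 2 = 0+1+0+1+0+0+0+0+0+0+0+0+0+0+1+1+1+0+0+0+0+0+0+1+1+0 mod 2 = 1
  c[4] = d·G[:,4] = (11010000000110111011100110)·(01000000000000000000000000) mod 2 = 0+1+0+0+0+0+0+0+0+0+0+0+0+0+0+0+0+0+0+0+0+0+0+0+0+0 mod 2 = 1
  c[5] = d·G[:,5] = (11010000000110111011100110)·(00100000000000000000000000) mod 2 = 0+0+0+0+0+0+0+0+0+0+0+0+0+0+0+0+0+0+0+0+0+0+0+0+0+0 mod 2 = 0
  c[6] = d·G[:,6] = (11010000000110111011100110)·(00010000000000000000000000) mod 2 = 0+0+0+1+0+0+0+0+0+0+0+0+0+0+0+0+0+0+0+0+0+0+0+0+0+0 mod 2 = 1
  c[7] = d·G[:,7] = (11010000000110111011100110)·(00001111111000000011111111) mod 2 = 0+0+0+0+0+0+0+0+0+0+0+0+0+0+0+0+0+0+1+1+1+0+0+1+1+0 mod 2 = 1
  c[8] = d·G[:,8] = (11010000000110111011100110)·(00001000000000000000000000) mod 2 = 0+0+0+0+0+0+0+0+0+0+0+0+0+0+0+0+0+0+0+0+0+0+0+0+0+0 mod 2 = 0
  c[9] = d·G[:,9] = (11010000000110111011100110)·(00000100000000000000000000) mod 2 = 0+0+0+0+0+0+0+0+0+0+0+0+0+0+0+0+0+0+0+0+0+0+0+0+0+0 mod 2 = 0
  c[10] = d·G[:,10] = (11010000000110111011100110)·(00000010000000000000000000) mod 2 = 0+0+0+0+0+0+0+0+0+0+0+0+0+0+0+0+0+0+0+0+0+0+0+0+0+0 mod 2 = 0
  c[11] = d·G[:,11] = (11010000000110111011100110)·(00000001000000000000000000) mod 2 = 0+0+0+0+0+0+0+0+0+0+0+0+0+0+0+0+0+0+0+0+0+0+0+0+0+0 mod 2 = 0
  c[12] = d·G[:,12] = (11010000000110111011100110)·(00000000100000000000000000) mod 2 = 0+0+0+0+0+0+0+0+0+0+0+0+0+0+0+0+0+0+0+0+0+0+0+0+0+0 mod 2 = 0
  c[13] = d·G[:,13] = (11010000000110111011100110)·(00000000010000000000000000) mod 2 = 0+0+0+0+0+0+0+0+0+0+0+0+0+0+0+0+0+0+0+0+0+0+0+0+0+0 mod 2 = 0
  c[14] = d·G[:,14] = (11010000000110111011100110)·(00000000001000000000000000) mod 2 = 0+0+0+0+0+0+0+0+0+0+0+0+0+0+0+0+0+0+0+0+0+0+0+0+0+0 mod 2 = 0
  c[15] = d·G[:,15] = (11010000000110111011100110)·(00000000000111111111111111) mod 2 = 0+0+0+0+0+0+0+0+0+0+0+1+1+0+1+1+1+0+1+1+1+0+0+1+1+0 mod 2 = 0
  c[16] = d·G[:,16] = (11010000000110111011100110)·(00000000000100000000000000) mod 2 = 0+0+0+0+0+0+0+0+0+0+0+1+0+0+0+0+0+0+0+0+0+0+0+0+0+0 mod 2 = 1
  c[17] = d·G[:,17] = (11010000000110111011100110)·(00000000000010000000000000) mod 2 = 0+0+0+0+0+0+0+0+0+0+0+0+1+0+0+0+0+0+0+0+0+0+0+0+0+0 mod 2 = 1
  c[18] = d·G[:,18] = (11010000000110111011100110)·(00000000000001000000000000) mod 2 = 0+0+0+0+0+0+0+0+0+0+0+0+0+0+0+0+0+0+0+0+0+0+0+0+0+0 mod 2 = 0
  c[19] = d·G[:,19] = (11010000000110111011100110)·(00000000000000100000000000) mod 2 = 0+0+0+0+0+0+0+0+0+0+0+0+0+0+1+0+0+0+0+0+0+0+0+0+0+0 mod 2 = 1
  c[20] = d·G[:,20] = (11010000000110111011100110)·(00000000000000010000000000) mod 2 = 0+0+0+0+0+0+0+0+0+0+0+0+0+0+0+1+0+0+0+0+0+0+0+0+0+0 mod 2 = 1
  c[21] = d·G[:,21] = (11010000000110111011100110)·(00000000000000001000000000) mod 2 = 0+0+0+0+0+0+0+0+0+0+0+0+0+0+0+0+1+0+0+0+0+0+0+0+0+0 mod 2 = 1
  c[22] = d·G[:,22] = (11010000000110111011100110)·(00000000000000000100000000) mod 2 = 0+0+0+0+0+0+0+0+0+0+0+0+0+0+0+0+0+0+0+0+0+0+0+0+0+0 mod 2 = 0
  c[23] = d·G[:,23] = (11010000000110111011100110)·(00000000000000000010000000) mod 2 = 0+0+0+0+0+0+0+0+0+0+0+0+0+0+0+0+0+0+1+0+0+0+0+0+0+0 mod 2 = 1
  c[24] = d·G[:,24] = (11010000000110111011100110)·(00000000000000000001000000) mod 2 = 0+0+0+0+0+0+0+0+0+0+0+0+0+0+0+0+0+0+0+1+0+0+0+0+0+0 mod 2 = 1
  c[25] = d·G[:,25] = (11010000000110111011100110)·(00000000000000000000100000) mod 2 = 0+0+0+0+0+0+0+0+0+0+0+0+0+0+0+0+0+0+0+0+1+0+0+0+0+0 mod 2 = 1
  c[26] = d·G[:,26] = (11010000000110111011100110)·(00000000000000000000010000) mod 2 = 0+0+0+0+0+0+0+0+0+0+0+0+0+0+0+0+0+0+0+0+0+0+0+0+0+0 mod 2 = 0
  c[27] = d·G[:,27] = (11010000000110111011100110)·(00000000000000000000001000) mod 2 = 0+0+0+0+0+0+0+0+0+0+0+0+0+0+0+0+0+0+0+0+0+0+0+0+0+0 mod 2 = 0
  c[28] = d·G[:,28] = (11010000000110111011100110)·(00000000000000000000000100) mod 2 = 0+0+0+0+0+0+0+0+0+0+0+0+0+0+0+0+0+0+0+0+0+0+0+1+0+0 mod 2 = 1
  c[29] = d·G[:,29] = (11010000000110111011100110)·(00000000000000000000000010) mod 2 = 0+0+0+0+0+0+0+0+0+0+0+0+0+0+0+0+0+0+0+0+0+0+0+0+1+0 mod 2 = 1
  c[30] = d·G[:,30] = (11010000000110111011100110)·(00000000000000000000000001) mod 2 = 0+0+0+0+0+0+0+0+0+0+0+0+0+0+0+0+0+0+0+0+0+0+0+0+0+0 mod 2 = 0
Codeword = 1011101100000000110111011100110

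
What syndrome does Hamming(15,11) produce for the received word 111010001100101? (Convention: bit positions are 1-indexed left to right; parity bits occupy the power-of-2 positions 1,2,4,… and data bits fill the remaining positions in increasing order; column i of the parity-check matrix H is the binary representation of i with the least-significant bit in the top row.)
Syndrome s = H · r^T (mod 2), r = 111010001100101:
  s[0] = (101010101010101)·(111010001100101) mod 2 = 1+0+1+0+1+0+0+0+1+0+0+0+1+0+1 mod 2 = 0
  s[1] = (011001100110011)·(111010001100101) mod 2 = 0+1+1+0+0+0+0+0+0+1+0+0+0+0+1 mod 2 = 0
  s[2] = (000111100001111)·(111010001100101) mod 2 = 0+0+0+0+1+0+0+0+0+0+0+0+1+0+1 mod 2 = 1
  s[3] = (000000011111111)·(111010001100101) mod 2 = 0+0+0+0+0+0+0+0+1+1+0+0+1+0+1 mod 2 = 0
Syndrome = 0010
Non-zero syndrome: error at position 4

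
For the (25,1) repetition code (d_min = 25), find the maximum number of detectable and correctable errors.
Detection only: up to d_min − 1 = 24 errors.
Correction: up to ⌊(d_min − 1)/2⌋ = ⌊24/2⌋ = 12 errors.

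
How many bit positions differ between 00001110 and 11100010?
XOR = 11101100, count of 1s = 5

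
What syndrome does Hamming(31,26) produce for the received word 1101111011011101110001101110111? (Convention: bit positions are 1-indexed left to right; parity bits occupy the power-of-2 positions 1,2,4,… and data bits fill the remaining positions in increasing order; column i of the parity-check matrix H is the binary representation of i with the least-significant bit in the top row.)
Syndrome s = H · r^T (mod 2), r = 1101111011011101110001101110111:
  s[0] = (1010101010101010101010101010101)·(1101111011011101110001101110111) mod 2 = 1+0+0+0+1+0+1+0+1+0+0+0+1+0+0+0+1+0+0+0+0+0+1+0+1+0+1+0+1+0+1 mod 2 = 1
  s[1] = (0110011001100110011001100110011)·(1101111011011101110001101110111) mod 2 = 0+1+0+0+0+1+1+0+0+1+0+0+0+1+0+0+0+1+0+0+0+1+1+0+0+1+1+0+0+1+1 mod 2 = 0
  s[2] = (0001111000011110000111100001111)·(1101111011011101110001101110111) mod 2 = 0+0+0+1+1+1+1+0+0+0+0+1+1+1+0+0+0+0+0+0+0+1+1+0+0+0+0+0+1+1+1 mod 2 = 0
  s[3] = (0000000111111110000000011111111)·(1101111011011101110001101110111) mod 2 = 0+0+0+0+0+0+0+0+1+1+0+1+1+1+0+0+0+0+0+0+0+0+0+0+1+1+1+0+1+1+1 mod 2 = 1
  s[4] = (0000000000000001111111111111111)·(1101111011011101110001101110111) mod 2 = 0+0+0+0+0+0+0+0+0+0+0+0+0+0+0+1+1+1+0+0+0+1+1+0+1+1+1+0+1+1+1 mod 2 = 1
Syndrome = 10011
Non-zero syndrome: error at position 25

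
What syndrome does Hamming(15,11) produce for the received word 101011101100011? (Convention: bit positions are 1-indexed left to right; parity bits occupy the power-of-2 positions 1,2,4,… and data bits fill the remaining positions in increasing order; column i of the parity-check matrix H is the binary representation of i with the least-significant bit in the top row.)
Syndrome s = H · r^T (mod 2), r = 101011101100011:
  s[0] = (101010101010101)·(101011101100011) mod 2 = 1+0+1+0+1+0+1+0+1+0+0+0+0+0+1 mod 2 = 0
  s[1] = (011001100110011)·(101011101100011) mod 2 = 0+0+1+0+0+1+1+0+0+1+0+0+0+1+1 mod 2 = 0
  s[2] = (000111100001111)·(101011101100011) mod 2 = 0+0+0+0+1+1+1+0+0+0+0+0+0+1+1 mod 2 = 1
  s[3] = (000000011111111)·(101011101100011) mod 2 = 0+0+0+0+0+0+0+0+1+1+0+0+0+1+1 mod 2 = 0
Syndrome = 0010
Non-zero syndrome: error at position 4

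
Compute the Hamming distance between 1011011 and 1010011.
XOR = 0001000, count of 1s = 1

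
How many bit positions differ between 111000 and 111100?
XOR = 000100, count of 1s = 1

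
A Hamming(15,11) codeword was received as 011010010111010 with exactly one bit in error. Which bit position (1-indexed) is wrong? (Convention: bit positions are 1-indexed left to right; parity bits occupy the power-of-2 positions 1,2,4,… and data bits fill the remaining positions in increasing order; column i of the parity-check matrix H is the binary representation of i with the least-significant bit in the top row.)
Syndrome s = H · r^T (mod 2), r = 011010010111010:
  s[0] = (101010101010101)·(011010010111010) mod 2 = 0+0+1+0+1+0+0+0+0+0+1+0+0+0+0 mod 2 = 1
  s[1] = (011001100110011)·(011010010111010) mod 2 = 0+1+1+0+0+0+0+0+0+1+1+0+0+1+0 mod 2 = 1
  s[2] = (000111100001111)·(011010010111010) mod 2 = 0+0+0+0+1+0+0+0+0+0+0+1+0+1+0 mod 2 = 1
  s[3] = (000000011111111)·(011010010111010) mod 2 = 0+0+0+0+0+0+0+1+0+1+1+1+0+1+0 mod 2 = 1
Syndrome = 1111
Column i of H is the binary representation of i, so the syndrome is the binary index of the flipped bit.
Read s = 1111 with s[0] as LSB: 1·2^0 + 1·2^1 + 1·2^2 + 1·2^3 = 15.
Error is at bit position 15.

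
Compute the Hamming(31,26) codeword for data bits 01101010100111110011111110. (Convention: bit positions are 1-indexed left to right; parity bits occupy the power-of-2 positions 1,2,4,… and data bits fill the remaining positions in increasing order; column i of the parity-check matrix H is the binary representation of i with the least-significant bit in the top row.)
Codeword c = d · G (mod 2), d = 01101010100111110011111110:
  c[0] = d·G[:,0] = (01101010100111110011111110)·(11011010101101010101010101) mod 2 = 0+1+0+0+1+0+1+0+1+0+0+1+0+1+0+1+0+0+0+1+0+1+0+1+0+0 mod 2 = 0
  c[1] = d·G[:,1] = (01101010100111110011111110)·(10110110011011001100110011) mod 2 = 0+0+1+0+0+0+1+0+0+0+0+0+1+1+0+0+0+0+0+0+1+1+0+0+1+0 mod 2 = 1
  c[2] = d·G[:,2] = (01101010100111110011111110)·(10000000000000000000000000) mod 2 = 0+0+0+0+0+0+0+0+0+0+0+0+0+0+0+0+0+0+0+0+0+0+0+0+0+0 mod 2 = 0
  c[3] = d·G[:,3] = (01101010100111110011111110)·(01110001111000111100001111) mod 2 = 0+1+1+0+0+0+0+0+1+0+0+0+0+0+1+1+0+0+0+0+0+0+1+1+1+0 mod 2 = 0
  c[4] = d·G[:,4] = (01101010100111110011111110)·(01000000000000000000000000) mod 2 = 0+1+0+0+0+0+0+0+0+0+0+0+0+0+0+0+0+0+0+0+0+0+0+0+0+0 mod 2 = 1
  c[5] = d·G[:,5] = (01101010100111110011111110)·(00100000000000000000000000) mod 2 = 0+0+1+0+0+0+0+0+0+0+0+0+0+0+0+0+0+0+0+0+0+0+0+0+0+0 mod 2 = 1
  c[6] = d·G[:,6] = (01101010100111110011111110)·(00010000000000000000000000) mod 2 = 0+0+0+0+0+0+0+0+0+0+0+0+0+0+0+0+0+0+0+0+0+0+0+0+0+0 mod 2 = 0
  c[7] = d·G[:,7] = (01101010100111110011111110)·(00001111111000000011111111) mod 2 = 0+0+0+0+1+0+1+0+1+0+0+0+0+0+0+0+0+0+1+1+1+1+1+1+1+0 mod 2 = 0
  c[8] = d·G[:,8] = (01101010100111110011111110)·(00001000000000000000000000) mod 2 = 0+0+0+0+1+0+0+0+0+0+0+0+0+0+0+0+0+0+0+0+0+0+0+0+0+0 mod 2 = 1
  c[9] = d·G[:,9] = (01101010100111110011111110)·(00000100000000000000000000) mod 2 = 0+0+0+0+0+0+0+0+0+0+0+0+0+0+0+0+0+0+0+0+0+0+0+0+0+0 mod 2 = 0
  c[10] = d·G[:,10] = (01101010100111110011111110)·(00000010000000000000000000) mod 2 = 0+0+0+0+0+0+1+0+0+0+0+0+0+0+0+0+0+0+0+0+0+0+0+0+0+0 mod 2 = 1
  c[11] = d·G[:,11] = (01101010100111110011111110)·(00000001000000000000000000) mod 2 = 0+0+0+0+0+0+0+0+0+0+0+0+0+0+0+0+0+0+0+0+0+0+0+0+0+0 mod 2 = 0
  c[12] = d·G[:,12] = (01101010100111110011111110)·(00000000100000000000000000) mod 2 = 0+0+0+0+0+0+0+0+1+0+0+0+0+0+0+0+0+0+0+0+0+0+0+0+0+0 mod 2 = 1
  c[13] = d·G[:,13] = (01101010100111110011111110)·(00000000010000000000000000) mod 2 = 0+0+0+0+0+0+0+0+0+0+0+0+0+0+0+0+0+0+0+0+0+0+0+0+0+0 mod 2 = 0
  c[14] = d·G[:,14] = (01101010100111110011111110)·(00000000001000000000000000) mod 2 = 0+0+0+0+0+0+0+0+0+0+0+0+0+0+0+0+0+0+0+0+0+0+0+0+0+0 mod 2 = 0
  c[15] = d·G[:,15] = (01101010100111110011111110)·(00000000000111111111111111) mod 2 = 0+0+0+0+0+0+0+0+0+0+0+1+1+1+1+1+0+0+1+1+1+1+1+1+1+0 mod 2 = 0
  c[16] = d·G[:,16] = (01101010100111110011111110)·(00000000000100000000000000) mod 2 = 0+0+0+0+0+0+0+0+0+0+0+1+0+0+0+0+0+0+0+0+0+0+0+0+0+0 mod 2 = 1
  c[17] = d·G[:,17] = (01101010100111110011111110)·(00000000000010000000000000) mod 2 = 0+0+0+0+0+0+0+0+0+0+0+0+1+0+0+0+0+0+0+0+0+0+0+0+0+0 mod 2 = 1
  c[18] = d·G[:,18] = (01101010100111110011111110)·(00000000000001000000000000) mod 2 = 0+0+0+0+0+0+0+0+0+0+0+0+0+1+0+0+0+0+0+0+0+0+0+0+0+0 mod 2 = 1
  c[19] = d·G[:,19] = (01101010100111110011111110)·(00000000000000100000000000) mod 2 = 0+0+0+0+0+0+0+0+0+0+0+0+0+0+1+0+0+0+0+0+0+0+0+0+0+0 mod 2 = 1
  c[20] = d·G[:,20] = (01101010100111110011111110)·(00000000000000010000000000) mod 2 = 0+0+0+0+0+0+0+0+0+0+0+0+0+0+0+1+0+0+0+0+0+0+0+0+0+0 mod 2 = 1
  c[21] = d·G[:,21] = (01101010100111110011111110)·(00000000000000001000000000) mod 2 = 0+0+0+0+0+0+0+0+0+0+0+0+0+0+0+0+0+0+0+0+0+0+0+0+0+0 mod 2 = 0
  c[22] = d·G[:,22] = (01101010100111110011111110)·(00000000000000000100000000) mod 2 = 0+0+0+0+0+0+0+0+0+0+0+0+0+0+0+0+0+0+0+0+0+0+0+0+0+0 mod 2 = 0
  c[23] = d·G[:,23] = (01101010100111110011111110)·(00000000000000000010000000) mod 2 = 0+0+0+0+0+0+0+0+0+0+0+0+0+0+0+0+0+0+1+0+0+0+0+0+0+0 mod 2 = 1
  c[24] = d·G[:,24] = (01101010100111110011111110)·(00000000000000000001000000) mod 2 = 0+0+0+0+0+0+0+0+0+0+0+0+0+0+0+0+0+0+0+1+0+0+0+0+0+0 mod 2 = 1
  c[25] = d·G[:,25] = (01101010100111110011111110)·(00000000000000000000100000) mod 2 = 0+0+0+0+0+0+0+0+0+0+0+0+0+0+0+0+0+0+0+0+1+0+0+0+0+0 mod 2 = 1
  c[26] = d·G[:,26] = (01101010100111110011111110)·(00000000000000000000010000) mod 2 = 0+0+0+0+0+0+0+0+0+0+0+0+0+0+0+0+0+0+0+0+0+1+0+0+0+0 mod 2 = 1
  c[27] = d·G[:,27] = (01101010100111110011111110)·(00000000000000000000001000) mod 2 = 0+0+0+0+0+0+0+0+0+0+0+0+0+0+0+0+0+0+0+0+0+0+1+0+0+0 mod 2 = 1
  c[28] = d·G[:,28] = (01101010100111110011111110)·(00000000000000000000000100) mod 2 = 0+0+0+0+0+0+0+0+0+0+0+0+0+0+0+0+0+0+0+0+0+0+0+1+0+0 mod 2 = 1
  c[29] = d·G[:,29] = (01101010100111110011111110)·(00000000000000000000000010) mod 2 = 0+0+0+0+0+0+0+0+0+0+0+0+0+0+0+0+0+0+0+0+0+0+0+0+1+0 mod 2 = 1
  c[30] = d·G[:,30] = (01101010100111110011111110)·(00000000000000000000000001) mod 2 = 0+0+0+0+0+0+0+0+0+0+0+0+0+0+0+0+0+0+0+0+0+0+0+0+0+0 mod 2 = 0
Codeword = 0100110010101000111110011111110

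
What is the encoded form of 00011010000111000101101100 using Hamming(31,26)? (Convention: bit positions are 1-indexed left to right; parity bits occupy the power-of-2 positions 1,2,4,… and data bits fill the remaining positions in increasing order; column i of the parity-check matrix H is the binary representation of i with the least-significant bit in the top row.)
Codeword c = d · G (mod 2), d = 00011010000111000101101100:
  c[0] = d·G[:,0] = (00011010000111000101101100)·(11011010101101010101010101) mod 2 = 0+0+0+1+1+0+1+0+0+0+0+1+0+1+0+0+0+1+0+1+0+0+0+1+0+0 mod 2 = 0
  c[1] = d·G[:,1] = (00011010000111000101101100)·(10110110011011001100110011) mod 2 = 0+0+0+1+0+0+1+0+0+0+0+0+1+1+0+0+0+1+0+0+1+0+0+0+0+0 mod 2 = 0
  c[2] = d·G[:,2] = (00011010000111000101101100)·(10000000000000000000000000) mod 2 = 0+0+0+0+0+0+0+0+0+0+0+0+0+0+0+0+0+0+0+0+0+0+0+0+0+0 mod 2 = 0
  c[3] = d·G[:,3] = (00011010000111000101101100)·(01110001111000111100001111) mod 2 = 0+0+0+1+0+0+0+0+0+0+0+0+0+0+0+0+0+1+0+0+0+0+1+1+0+0 mod 2 = 0
  c[4] = d·G[:,4] = (00011010000111000101101100)·(01000000000000000000000000) mod 2 = 0+0+0+0+0+0+0+0+0+0+0+0+0+0+0+0+0+0+0+0+0+0+0+0+0+0 mod 2 = 0
  c[5] = d·G[:,5] = (00011010000111000101101100)·(00100000000000000000000000) mod 2 = 0+0+0+0+0+0+0+0+0+0+0+0+0+0+0+0+0+0+0+0+0+0+0+0+0+0 mod 2 = 0
  c[6] = d·G[:,6] = (00011010000111000101101100)·(00010000000000000000000000) mod 2 = 0+0+0+1+0+0+0+0+0+0+0+0+0+0+0+0+0+0+0+0+0+0+0+0+0+0 mod 2 = 1
  c[7] = d·G[:,7] = (00011010000111000101101100)·(00001111111000000011111111) mod 2 = 0+0+0+0+1+0+1+0+0+0+0+0+0+0+0+0+0+0+0+1+1+0+1+1+0+0 mod 2 = 0
  c[8] = d·G[:,8] = (00011010000111000101101100)·(00001000000000000000000000) mod 2 = 0+0+0+0+1+0+0+0+0+0+0+0+0+0+0+0+0+0+0+0+0+0+0+0+0+0 mod 2 = 1
  c[9] = d·G[:,9] = (00011010000111000101101100)·(00000100000000000000000000) mod 2 = 0+0+0+0+0+0+0+0+0+0+0+0+0+0+0+0+0+0+0+0+0+0+0+0+0+0 mod 2 = 0
  c[10] = d·G[:,10] = (00011010000111000101101100)·(00000010000000000000000000) mod 2 = 0+0+0+0+0+0+1+0+0+0+0+0+0+0+0+0+0+0+0+0+0+0+0+0+0+0 mod 2 = 1
  c[11] = d·G[:,11] = (00011010000111000101101100)·(00000001000000000000000000) mod 2 = 0+0+0+0+0+0+0+0+0+0+0+0+0+0+0+0+0+0+0+0+0+0+0+0+0+0 mod 2 = 0
  c[12] = d·G[:,12] = (00011010000111000101101100)·(00000000100000000000000000) mod 2 = 0+0+0+0+0+0+0+0+0+0+0+0+0+0+0+0+0+0+0+0+0+0+0+0+0+0 mod 2 = 0
  c[13] = d·G[:,13] = (00011010000111000101101100)·(00000000010000000000000000) mod 2 = 0+0+0+0+0+0+0+0+0+0+0+0+0+0+0+0+0+0+0+0+0+0+0+0+0+0 mod 2 = 0
  c[14] = d·G[:,14] = (00011010000111000101101100)·(00000000001000000000000000) mod 2 = 0+0+0+0+0+0+0+0+0+0+0+0+0+0+0+0+0+0+0+0+0+0+0+0+0+0 mod 2 = 0
  c[15] = d·G[:,15] = (00011010000111000101101100)·(00000000000111111111111111) mod 2 = 0+0+0+0+0+0+0+0+0+0+0+1+1+1+0+0+0+1+0+1+1+0+1+1+0+0 mod 2 = 0
  c[16] = d·G[:,16] = (00011010000111000101101100)·(00000000000100000000000000) mod 2 = 0+0+0+0+0+0+0+0+0+0+0+1+0+0+0+0+0+0+0+0+0+0+0+0+0+0 mod 2 = 1
  c[17] = d·G[:,17] = (00011010000111000101101100)·(00000000000010000000000000) mod 2 = 0+0+0+0+0+0+0+0+0+0+0+0+1+0+0+0+0+0+0+0+0+0+0+0+0+0 mod 2 = 1
  c[18] = d·G[:,18] = (00011010000111000101101100)·(00000000000001000000000000) mod 2 = 0+0+0+0+0+0+0+0+0+0+0+0+0+1+0+0+0+0+0+0+0+0+0+0+0+0 mod 2 = 1
  c[19] = d·G[:,19] = (00011010000111000101101100)·(00000000000000100000000000) mod 2 = 0+0+0+0+0+0+0+0+0+0+0+0+0+0+0+0+0+0+0+0+0+0+0+0+0+0 mod 2 = 0
  c[20] = d·G[:,20] = (00011010000111000101101100)·(00000000000000010000000000) mod 2 = 0+0+0+0+0+0+0+0+0+0+0+0+0+0+0+0+0+0+0+0+0+0+0+0+0+0 mod 2 = 0
  c[21] = d·G[:,21] = (00011010000111000101101100)·(00000000000000001000000000) mod 2 = 0+0+0+0+0+0+0+0+0+0+0+0+0+0+0+0+0+0+0+0+0+0+0+0+0+0 mod 2 = 0
  c[22] = d·G[:,22] = (00011010000111000101101100)·(00000000000000000100000000) mod 2 = 0+0+0+0+0+0+0+0+0+0+0+0+0+0+0+0+0+1+0+0+0+0+0+0+0+0 mod 2 = 1
  c[23] = d·G[:,23] = (00011010000111000101101100)·(00000000000000000010000000) mod 2 = 0+0+0+0+0+0+0+0+0+0+0+0+0+0+0+0+0+0+0+0+0+0+0+0+0+0 mod 2 = 0
  c[24] = d·G[:,24] = (00011010000111000101101100)·(00000000000000000001000000) mod 2 = 0+0+0+0+0+0+0+0+0+0+0+0+0+0+0+0+0+0+0+1+0+0+0+0+0+0 mod 2 = 1
  c[25] = d·G[:,25] = (00011010000111000101101100)·(00000000000000000000100000) mod 2 = 0+0+0+0+0+0+0+0+0+0+0+0+0+0+0+0+0+0+0+0+1+0+0+0+0+0 mod 2 = 1
  c[26] = d·G[:,26] = (00011010000111000101101100)·(00000000000000000000010000) mod 2 = 0+0+0+0+0+0+0+0+0+0+0+0+0+0+0+0+0+0+0+0+0+0+0+0+0+0 mod 2 = 0
  c[27] = d·G[:,27] = (00011010000111000101101100)·(00000000000000000000001000) mod 2 = 0+0+0+0+0+0+0+0+0+0+0+0+0+0+0+0+0+0+0+0+0+0+1+0+0+0 mod 2 = 1
  c[28] = d·G[:,28] = (00011010000111000101101100)·(00000000000000000000000100) mod 2 = 0+0+0+0+0+0+0+0+0+0+0+0+0+0+0+0+0+0+0+0+0+0+0+1+0+0 mod 2 = 1
  c[29] = d·G[:,29] = (00011010000111000101101100)·(00000000000000000000000010) mod 2 = 0+0+0+0+0+0+0+0+0+0+0+0+0+0+0+0+0+0+0+0+0+0+0+0+0+0 mod 2 = 0
  c[30] = d·G[:,30] = (00011010000111000101101100)·(00000000000000000000000001) mod 2 = 0+0+0+0+0+0+0+0+0+0+0+0+0+0+0+0+0+0+0+0+0+0+0+0+0+0 mod 2 = 0
Codeword = 0000001010100000111000101101100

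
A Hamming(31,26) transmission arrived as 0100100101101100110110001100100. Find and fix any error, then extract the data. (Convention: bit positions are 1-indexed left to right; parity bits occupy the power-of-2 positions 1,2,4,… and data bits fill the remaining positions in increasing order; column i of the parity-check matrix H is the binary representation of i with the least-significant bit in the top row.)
Syndrome s = H · r^T (mod 2), r = 0100100101101100110110001100100:
  s[0] = (1010101010101010101010101010101)·(0100100101101100110110001100100) mod 2 = 0+0+0+0+1+0+0+0+0+0+1+0+1+0+0+0+1+0+0+0+1+0+0+0+1+0+0+0+1+0+0 mod 2 = 1
  s[1] = (0110011001100110011001100110011)·(0100100101101100110110001100100) mod 2 = 0+1+0+0+0+0+0+0+0+1+1+0+0+1+0+0+0+1+0+0+0+0+0+0+0+1+0+0+0+0+0 mod 2 = 0
  s[2] = (0001111000011110000111100001111)·(0100100101101100110110001100100) mod 2 = 0+0+0+0+1+0+0+0+0+0+0+0+1+1+0+0+0+0+0+1+1+0+0+0+0+0+0+0+1+0+0 mod 2 = 0
  s[3] = (0000000111111110000000011111111)·(0100100101101100110110001100100) mod 2 = 0+0+0+0+0+0+0+1+0+1+1+0+1+1+0+0+0+0+0+0+0+0+0+0+1+1+0+0+1+0+0 mod 2 = 0
  s[4] = (0000000000000001111111111111111)·(0100100101101100110110001100100) mod 2 = 0+0+0+0+0+0+0+0+0+0+0+0+0+0+0+0+1+1+0+1+1+0+0+0+1+1+0+0+1+0+0 mod 2 = 1
Syndrome = 10001
Column 17 of H equals this syndrome → error at bit 17 (1-indexed).
Flip bit 17: 0100100101101100110110001100100 → 0100100101101100010110001100100
Extract data bits at positions {3,5,6,7,9,10,11,12,13,14,15,17,18,19,20,21,22,23,24,25,26,27,28,29,30,31}: 01000110110010110001100100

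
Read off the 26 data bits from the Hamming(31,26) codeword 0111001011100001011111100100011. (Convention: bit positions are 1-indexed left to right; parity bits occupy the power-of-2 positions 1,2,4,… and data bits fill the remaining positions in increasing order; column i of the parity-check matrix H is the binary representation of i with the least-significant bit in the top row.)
Parity bits occupy power-of-2 positions; data bits are at positions {3,5,6,7,9,10,11,12,13,14,15,17,18,19,20,21,22,23,24,25,26,27,28,29,30,31} (1-indexed).
Extract: c[3]=1 c[5]=0 c[6]=0 c[7]=1 c[9]=1 c[10]=1 c[11]=1 c[12]=0 c[13]=0 c[14]=0 c[15]=0 c[17]=0 c[18]=1 c[19]=1 c[20]=1 c[21]=1 c[22]=1 c[23]=1 c[24]=0 c[25]=0 c[26]=1 c[27]=0 c[28]=0 c[29]=0 c[30]=1 c[31]=1
Data = 10011110000011111100100011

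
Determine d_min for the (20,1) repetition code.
d_min = 20 (the only two codewords are 0…0 and 1…1, differing in all 20 positions).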